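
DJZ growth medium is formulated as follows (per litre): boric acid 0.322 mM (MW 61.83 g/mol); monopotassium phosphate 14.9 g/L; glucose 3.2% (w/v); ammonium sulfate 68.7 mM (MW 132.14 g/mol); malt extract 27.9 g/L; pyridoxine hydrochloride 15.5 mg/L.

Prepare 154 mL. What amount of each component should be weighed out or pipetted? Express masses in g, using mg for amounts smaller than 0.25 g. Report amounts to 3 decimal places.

boric acid 3.066 mg; monopotassium phosphate 2.295 g; glucose 4.928 g; ammonium sulfate 1.398 g; malt extract 4.297 g; pyridoxine hydrochloride 2.387 mg

Target volume = 154 mL = 0.154 L.
boric acid: 0.322 mmol/L × 61.83 mg/mmol × 0.154 L = 3.066 mg
monopotassium phosphate: 14.9 g/L × 0.154 L = 2.295 g
glucose: 3.2 g per 100 mL × 154 mL ÷ 100 = 4.928 g
ammonium sulfate: 68.7 mmol/L × 132.14 g/mol × 0.154 L ÷ 1000 = 1.398 g
malt extract: 27.9 g/L × 0.154 L = 4.297 g
pyridoxine hydrochloride: 15.5 mg/L × 0.154 L = 2.387 mg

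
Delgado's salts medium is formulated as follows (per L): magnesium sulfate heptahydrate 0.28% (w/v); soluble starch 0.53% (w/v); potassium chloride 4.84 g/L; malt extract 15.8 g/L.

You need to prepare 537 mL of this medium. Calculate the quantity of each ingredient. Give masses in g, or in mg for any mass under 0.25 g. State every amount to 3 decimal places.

magnesium sulfate heptahydrate 1.504 g; soluble starch 2.846 g; potassium chloride 2.599 g; malt extract 8.485 g

Scale factor relative to 1 L: 0.537.
magnesium sulfate heptahydrate: 0.28% w/v = 2.8 g/L → 2.8 × 0.537 L = 1.504 g
soluble starch: 0.53 g per 100 mL × 537 mL ÷ 100 = 2.846 g
potassium chloride: 4.84 g/L × 0.537 L = 2.599 g
malt extract: 15.8 g/L × 0.537 L = 8.485 g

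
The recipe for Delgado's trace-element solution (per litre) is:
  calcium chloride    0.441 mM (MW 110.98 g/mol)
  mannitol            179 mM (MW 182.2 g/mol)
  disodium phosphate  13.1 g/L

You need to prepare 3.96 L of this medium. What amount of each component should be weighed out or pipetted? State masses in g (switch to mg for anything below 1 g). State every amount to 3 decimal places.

calcium chloride 193.811 mg; mannitol 129.151 g; disodium phosphate 51.876 g

Scale factor relative to 1 L: 3.96.
calcium chloride: 0.441 mmol/L × 110.98 mg/mmol × 3.96 L = 193.811 mg
mannitol: 179 mmol/L × 182.2 g/mol × 3.96 L ÷ 1000 = 129.151 g
disodium phosphate: 13.1 g/L × 3.96 L = 51.876 g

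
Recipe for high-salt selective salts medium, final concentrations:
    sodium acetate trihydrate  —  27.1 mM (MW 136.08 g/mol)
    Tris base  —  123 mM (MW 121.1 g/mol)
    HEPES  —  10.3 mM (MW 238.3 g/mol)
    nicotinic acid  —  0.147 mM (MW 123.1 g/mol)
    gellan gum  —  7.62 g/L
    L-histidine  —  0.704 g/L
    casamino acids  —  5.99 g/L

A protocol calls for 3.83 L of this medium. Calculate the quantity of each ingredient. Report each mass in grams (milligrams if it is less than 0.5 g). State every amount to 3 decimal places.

Working volume: 3.83 L.
sodium acetate trihydrate: 27.1 mmol/L × 136.08 g/mol × 3.83 L ÷ 1000 = 14.124 g
Tris base: 123 mmol/L × 121.1 g/mol × 3.83 L ÷ 1000 = 57.049 g
HEPES: 10.3 mmol/L × 238.3 g/mol × 3.83 L ÷ 1000 = 9.401 g
nicotinic acid: 0.147 mmol/L × 123.1 mg/mmol × 3.83 L = 69.307 mg
gellan gum: 7.62 g/L × 3.83 L = 29.185 g
L-histidine: 0.704 g/L × 3.83 L = 2.696 g
casamino acids: 5.99 g/L × 3.83 L = 22.942 g

sodium acetate trihydrate 14.124 g; Tris base 57.049 g; HEPES 9.401 g; nicotinic acid 69.307 mg; gellan gum 29.185 g; L-histidine 2.696 g; casamino acids 22.942 g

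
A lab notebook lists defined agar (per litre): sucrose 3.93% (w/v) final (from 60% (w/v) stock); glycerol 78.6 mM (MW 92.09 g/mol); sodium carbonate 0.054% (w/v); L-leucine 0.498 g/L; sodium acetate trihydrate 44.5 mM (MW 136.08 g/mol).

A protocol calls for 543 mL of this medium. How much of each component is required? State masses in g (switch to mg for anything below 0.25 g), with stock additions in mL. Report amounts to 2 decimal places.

sucrose 35.57 mL; glycerol 3.93 g; sodium carbonate 0.29 g; L-leucine 0.27 g; sodium acetate trihydrate 3.29 g

Target volume = 543 mL = 0.543 L.
sucrose: C1V1 = C2V2 → 3.93% ÷ 60% × 543 mL = 35.57 mL
glycerol: 78.6 mmol/L × 92.09 g/mol × 0.543 L ÷ 1000 = 3.93 g
sodium carbonate: 0.054% w/v = 0.54 g/L → 0.54 × 0.543 L = 0.29 g
L-leucine: 0.498 g/L × 0.543 L = 0.27 g
sodium acetate trihydrate: 44.5 mmol/L × 136.08 g/mol × 0.543 L ÷ 1000 = 3.29 g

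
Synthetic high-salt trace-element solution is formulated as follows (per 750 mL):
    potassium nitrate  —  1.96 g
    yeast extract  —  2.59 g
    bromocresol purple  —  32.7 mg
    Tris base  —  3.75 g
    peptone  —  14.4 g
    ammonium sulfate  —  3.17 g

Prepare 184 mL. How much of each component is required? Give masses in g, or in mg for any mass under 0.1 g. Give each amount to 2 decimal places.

potassium nitrate 0.48 g; yeast extract 0.64 g; bromocresol purple 8.02 mg; Tris base 0.92 g; peptone 3.53 g; ammonium sulfate 0.78 g

Scale factor = 184 mL / 750 mL = 0.245333.
potassium nitrate: 1.96 g × (184 mL / 750 mL) = 0.48 g
yeast extract: 2.59 g × (184 mL / 750 mL) = 0.64 g
bromocresol purple: 32.7 mg × (184 mL / 750 mL) = 8.02 mg
Tris base: 3.75 g × (184 mL / 750 mL) = 0.92 g
peptone: 14.4 g × (184 mL / 750 mL) = 3.53 g
ammonium sulfate: 3.17 g × (184 mL / 750 mL) = 0.78 g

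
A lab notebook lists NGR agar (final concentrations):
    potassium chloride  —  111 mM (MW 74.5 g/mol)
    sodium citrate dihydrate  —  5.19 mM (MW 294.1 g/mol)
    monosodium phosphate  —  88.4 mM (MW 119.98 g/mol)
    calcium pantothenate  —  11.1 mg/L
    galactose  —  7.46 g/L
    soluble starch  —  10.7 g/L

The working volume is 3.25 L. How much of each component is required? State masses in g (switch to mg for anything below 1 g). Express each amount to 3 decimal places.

Working volume: 3.25 L.
potassium chloride: 111 mmol/L × 74.5 g/mol × 3.25 L ÷ 1000 = 26.876 g
sodium citrate dihydrate: 5.19 mmol/L × 294.1 g/mol × 3.25 L ÷ 1000 = 4.961 g
monosodium phosphate: 88.4 mmol/L × 119.98 g/mol × 3.25 L ÷ 1000 = 34.470 g
calcium pantothenate: 11.1 mg/L × 3.25 L = 36.075 mg
galactose: 7.46 g/L × 3.25 L = 24.245 g
soluble starch: 10.7 g/L × 3.25 L = 34.775 g

potassium chloride 26.876 g; sodium citrate dihydrate 4.961 g; monosodium phosphate 34.470 g; calcium pantothenate 36.075 mg; galactose 24.245 g; soluble starch 34.775 g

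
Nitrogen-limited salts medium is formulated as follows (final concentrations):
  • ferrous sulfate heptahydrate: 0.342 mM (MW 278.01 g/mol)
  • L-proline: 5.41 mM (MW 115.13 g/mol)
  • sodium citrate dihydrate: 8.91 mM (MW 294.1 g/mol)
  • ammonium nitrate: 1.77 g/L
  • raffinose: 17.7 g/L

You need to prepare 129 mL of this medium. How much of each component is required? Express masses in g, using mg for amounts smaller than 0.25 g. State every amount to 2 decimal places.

Working volume: 129 mL = 0.129 L.
ferrous sulfate heptahydrate: 0.342 mmol/L × 278.01 mg/mmol × 0.129 L = 12.27 mg
L-proline: 5.41 mmol/L × 115.13 mg/mmol × 0.129 L = 80.35 mg
sodium citrate dihydrate: 8.91 mmol/L × 294.1 g/mol × 0.129 L ÷ 1000 = 0.34 g
ammonium nitrate: 1.77 g/L × 0.129 L = 0.22833 g = 228.33 mg
raffinose: 17.7 g/L × 0.129 L = 2.28 g

ferrous sulfate heptahydrate 12.27 mg; L-proline 80.35 mg; sodium citrate dihydrate 0.34 g; ammonium nitrate 228.33 mg; raffinose 2.28 g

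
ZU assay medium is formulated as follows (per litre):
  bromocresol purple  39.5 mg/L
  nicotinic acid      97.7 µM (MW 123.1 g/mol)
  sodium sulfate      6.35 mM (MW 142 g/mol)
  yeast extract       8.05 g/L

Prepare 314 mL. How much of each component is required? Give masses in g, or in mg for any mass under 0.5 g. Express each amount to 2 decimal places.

Scale factor relative to 1 L: 0.314.
bromocresol purple: 39.5 mg/L × 0.314 L = 12.40 mg
nicotinic acid: 97.7 µmol/L × 123.1 g/mol × 0.314 L ÷ 1000 = 3.78 mg
sodium sulfate: 6.35 mmol/L × 142 mg/mmol × 0.314 L = 283.13 mg
yeast extract: 8.05 g/L × 0.314 L = 2.53 g

bromocresol purple 12.40 mg; nicotinic acid 3.78 mg; sodium sulfate 283.13 mg; yeast extract 2.53 g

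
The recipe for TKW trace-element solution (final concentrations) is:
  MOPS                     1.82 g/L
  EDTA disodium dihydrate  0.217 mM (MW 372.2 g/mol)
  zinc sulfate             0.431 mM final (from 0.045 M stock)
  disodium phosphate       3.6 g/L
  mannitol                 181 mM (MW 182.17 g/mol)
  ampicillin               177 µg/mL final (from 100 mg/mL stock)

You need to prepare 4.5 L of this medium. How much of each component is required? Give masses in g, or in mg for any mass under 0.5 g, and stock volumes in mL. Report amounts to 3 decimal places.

Scale factor relative to 1 L: 4.5.
MOPS: 1.82 g/L × 4.5 L = 8.190 g
EDTA disodium dihydrate: 0.217 mmol/L × 372.2 mg/mmol × 4.5 L = 363.453 mg
zinc sulfate: dilute stock: 0.431 mM × 4500 mL ÷ 45 mM = 43.100 mL
disodium phosphate: 3.6 g/L × 4.5 L = 16.200 g
mannitol: 181 mmol/L × 182.17 g/mol × 4.5 L ÷ 1000 = 148.377 g
ampicillin: dilute stock: 177 µg/mL × 4500 mL ÷ 100000 µg/mL = 7.965 mL

MOPS 8.190 g; EDTA disodium dihydrate 363.453 mg; zinc sulfate 43.100 mL; disodium phosphate 16.200 g; mannitol 148.377 g; ampicillin 7.965 mL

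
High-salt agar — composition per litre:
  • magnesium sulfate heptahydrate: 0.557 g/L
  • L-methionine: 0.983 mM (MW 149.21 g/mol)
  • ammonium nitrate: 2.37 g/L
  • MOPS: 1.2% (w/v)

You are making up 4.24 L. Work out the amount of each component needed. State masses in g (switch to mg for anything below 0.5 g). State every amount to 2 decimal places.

Working volume: 4.24 L.
magnesium sulfate heptahydrate: 0.557 g/L × 4.24 L = 2.36 g
L-methionine: 0.983 mmol/L × 149.21 g/mol × 4.24 L ÷ 1000 = 0.62 g
ammonium nitrate: 2.37 g/L × 4.24 L = 10.05 g
MOPS: 1.2% w/v = 12 g/L → 12 × 4.24 L = 50.88 g

magnesium sulfate heptahydrate 2.36 g; L-methionine 0.62 g; ammonium nitrate 10.05 g; MOPS 50.88 g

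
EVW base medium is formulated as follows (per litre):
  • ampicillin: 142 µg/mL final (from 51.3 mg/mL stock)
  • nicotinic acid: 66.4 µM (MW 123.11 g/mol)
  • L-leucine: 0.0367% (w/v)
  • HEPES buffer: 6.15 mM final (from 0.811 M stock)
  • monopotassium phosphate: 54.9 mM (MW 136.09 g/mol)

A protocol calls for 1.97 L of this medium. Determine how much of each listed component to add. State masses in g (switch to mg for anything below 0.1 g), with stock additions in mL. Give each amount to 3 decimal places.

Scale factor relative to 1 L: 1.97.
ampicillin: C1V1 = C2V2 → 142 µg/mL × 1970 mL ÷ 51300 µg/mL = 5.453 mL
nicotinic acid: 66.4 µmol/L × 123.11 g/mol × 1.97 L ÷ 1000 = 16.104 mg
L-leucine: 0.0367% w/v = 0.367 g/L → 0.367 × 1.97 L = 0.723 g
HEPES buffer: C1V1 = C2V2 → 6.15 mM × 1970 mL ÷ 811 mM = 14.939 mL
monopotassium phosphate: 54.9 mmol/L × 136.09 g/mol × 1.97 L ÷ 1000 = 14.719 g

ampicillin 5.453 mL; nicotinic acid 16.104 mg; L-leucine 0.723 g; HEPES buffer 14.939 mL; monopotassium phosphate 14.719 g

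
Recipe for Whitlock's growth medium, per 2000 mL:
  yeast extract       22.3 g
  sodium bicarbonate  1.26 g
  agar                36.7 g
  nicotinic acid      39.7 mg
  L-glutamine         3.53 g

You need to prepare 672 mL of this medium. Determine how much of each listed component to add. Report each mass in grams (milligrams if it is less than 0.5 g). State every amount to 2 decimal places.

Ratio of target to recipe volume: 672 / 2000 = 0.336.
yeast extract: 22.3 g × (672 mL / 2000 mL) = 7.49 g
sodium bicarbonate: 1.26 g × (672 mL / 2000 mL) = 0.42336 g = 423.36 mg
agar: 36.7 g × (672 mL / 2000 mL) = 12.33 g
nicotinic acid: 39.7 mg × (672 mL / 2000 mL) = 13.34 mg
L-glutamine: 3.53 g × (672 mL / 2000 mL) = 1.19 g

yeast extract 7.49 g; sodium bicarbonate 423.36 mg; agar 12.33 g; nicotinic acid 13.34 mg; L-glutamine 1.19 g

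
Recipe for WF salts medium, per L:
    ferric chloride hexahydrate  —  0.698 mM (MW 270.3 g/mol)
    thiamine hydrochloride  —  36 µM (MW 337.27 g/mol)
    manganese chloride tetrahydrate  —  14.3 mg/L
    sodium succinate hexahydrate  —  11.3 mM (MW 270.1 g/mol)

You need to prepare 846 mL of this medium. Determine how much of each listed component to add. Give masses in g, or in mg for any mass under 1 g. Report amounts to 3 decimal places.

Scale factor relative to 1 L: 0.846.
ferric chloride hexahydrate: 0.698 mmol/L × 270.3 mg/mmol × 0.846 L = 159.614 mg
thiamine hydrochloride: 36 µmol/L × 337.27 g/mol × 0.846 L ÷ 1000 = 10.272 mg
manganese chloride tetrahydrate: 14.3 mg/L × 0.846 L = 12.098 mg
sodium succinate hexahydrate: 11.3 mmol/L × 270.1 g/mol × 0.846 L ÷ 1000 = 2.582 g

ferric chloride hexahydrate 159.614 mg; thiamine hydrochloride 10.272 mg; manganese chloride tetrahydrate 12.098 mg; sodium succinate hexahydrate 2.582 g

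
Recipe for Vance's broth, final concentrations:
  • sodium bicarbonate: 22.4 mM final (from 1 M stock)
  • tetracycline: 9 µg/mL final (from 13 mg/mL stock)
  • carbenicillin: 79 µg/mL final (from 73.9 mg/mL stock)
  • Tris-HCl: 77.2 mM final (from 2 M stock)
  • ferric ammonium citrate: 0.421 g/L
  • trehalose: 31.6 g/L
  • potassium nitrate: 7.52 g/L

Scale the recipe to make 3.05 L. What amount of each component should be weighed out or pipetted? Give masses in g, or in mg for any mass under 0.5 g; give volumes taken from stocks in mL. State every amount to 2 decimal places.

sodium bicarbonate 68.32 mL; tetracycline 2.11 mL; carbenicillin 3.26 mL; Tris-HCl 117.73 mL; ferric ammonium citrate 1.28 g; trehalose 96.38 g; potassium nitrate 22.94 g

Working volume: 3.05 L.
sodium bicarbonate: C1V1 = C2V2 → 22.4 mM × 3050 mL ÷ 1000 mM = 68.32 mL
tetracycline: V = C2·V2/C1 = 9 µg/mL × 3050 mL ÷ 13000 µg/mL = 2.11 mL
carbenicillin: dilute stock: 79 µg/mL × 3050 mL ÷ 73900 µg/mL = 3.26 mL
Tris-HCl: dilute stock: 77.2 mM × 3050 mL ÷ 2000 mM = 117.73 mL
ferric ammonium citrate: 0.421 g/L × 3.05 L = 1.28 g
trehalose: 31.6 g/L × 3.05 L = 96.38 g
potassium nitrate: 7.52 g/L × 3.05 L = 22.94 g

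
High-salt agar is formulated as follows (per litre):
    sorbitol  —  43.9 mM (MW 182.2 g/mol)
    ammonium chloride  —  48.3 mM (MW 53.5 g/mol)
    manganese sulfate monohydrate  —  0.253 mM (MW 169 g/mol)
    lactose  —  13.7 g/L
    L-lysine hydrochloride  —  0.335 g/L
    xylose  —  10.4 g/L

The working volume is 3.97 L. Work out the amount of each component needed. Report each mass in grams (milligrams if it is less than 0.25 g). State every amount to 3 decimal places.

Working volume: 3.97 L.
sorbitol: 43.9 mmol/L × 182.2 g/mol × 3.97 L ÷ 1000 = 31.754 g
ammonium chloride: 48.3 mmol/L × 53.5 g/mol × 3.97 L ÷ 1000 = 10.259 g
manganese sulfate monohydrate: 0.253 mmol/L × 169 mg/mmol × 3.97 L = 169.745 mg
lactose: 13.7 g/L × 3.97 L = 54.389 g
L-lysine hydrochloride: 0.335 g/L × 3.97 L = 1.330 g
xylose: 10.4 g/L × 3.97 L = 41.288 g

sorbitol 31.754 g; ammonium chloride 10.259 g; manganese sulfate monohydrate 169.745 mg; lactose 54.389 g; L-lysine hydrochloride 1.330 g; xylose 41.288 g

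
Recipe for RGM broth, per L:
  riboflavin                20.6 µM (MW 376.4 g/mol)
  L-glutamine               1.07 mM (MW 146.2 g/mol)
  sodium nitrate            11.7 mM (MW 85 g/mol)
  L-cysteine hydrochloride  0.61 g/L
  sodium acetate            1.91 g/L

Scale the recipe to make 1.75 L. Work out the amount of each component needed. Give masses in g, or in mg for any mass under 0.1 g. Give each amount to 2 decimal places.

Working volume: 1.75 L.
riboflavin: 20.6 µmol/L × 376.4 g/mol × 1.75 L ÷ 1000 = 13.57 mg
L-glutamine: 1.07 mmol/L × 146.2 g/mol × 1.75 L ÷ 1000 = 0.27 g
sodium nitrate: 11.7 mmol/L × 85 g/mol × 1.75 L ÷ 1000 = 1.74 g
L-cysteine hydrochloride: 0.61 g/L × 1.75 L = 1.07 g
sodium acetate: 1.91 g/L × 1.75 L = 3.34 g

riboflavin 13.57 mg; L-glutamine 0.27 g; sodium nitrate 1.74 g; L-cysteine hydrochloride 1.07 g; sodium acetate 3.34 g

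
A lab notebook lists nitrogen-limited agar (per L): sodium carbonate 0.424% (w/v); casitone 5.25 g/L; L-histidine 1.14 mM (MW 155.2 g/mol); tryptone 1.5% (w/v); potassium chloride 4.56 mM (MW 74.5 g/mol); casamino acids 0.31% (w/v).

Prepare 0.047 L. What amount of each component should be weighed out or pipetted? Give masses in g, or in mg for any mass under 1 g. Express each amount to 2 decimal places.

Scale factor relative to 1 L: 0.047.
sodium carbonate: 0.424 g per 100 mL × 47 mL ÷ 100 = 0.19928 g = 199.28 mg
casitone: 5.25 g/L × 0.047 L = 0.24675 g = 246.75 mg
L-histidine: 1.14 mmol/L × 155.2 mg/mmol × 0.047 L = 8.32 mg
tryptone: 1.5 g per 100 mL × 47 mL ÷ 100 = 0.705 g = 705.00 mg
potassium chloride: 4.56 mmol/L × 74.5 mg/mmol × 0.047 L = 15.97 mg
casamino acids: 0.31 g per 100 mL × 47 mL ÷ 100 = 0.1457 g = 145.70 mg

sodium carbonate 199.28 mg; casitone 246.75 mg; L-histidine 8.32 mg; tryptone 705.00 mg; potassium chloride 15.97 mg; casamino acids 145.70 mg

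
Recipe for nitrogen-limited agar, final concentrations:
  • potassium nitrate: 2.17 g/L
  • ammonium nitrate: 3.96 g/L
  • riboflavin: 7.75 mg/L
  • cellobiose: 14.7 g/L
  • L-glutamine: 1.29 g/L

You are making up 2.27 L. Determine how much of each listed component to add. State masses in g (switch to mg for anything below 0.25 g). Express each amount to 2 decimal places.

potassium nitrate 4.93 g; ammonium nitrate 8.99 g; riboflavin 17.59 mg; cellobiose 33.37 g; L-glutamine 2.93 g

Working volume: 2.27 L.
potassium nitrate: 2.17 g/L × 2.27 L = 4.93 g
ammonium nitrate: 3.96 g/L × 2.27 L = 8.99 g
riboflavin: 7.75 mg/L × 2.27 L = 17.59 mg
cellobiose: 14.7 g/L × 2.27 L = 33.37 g
L-glutamine: 1.29 g/L × 2.27 L = 2.93 g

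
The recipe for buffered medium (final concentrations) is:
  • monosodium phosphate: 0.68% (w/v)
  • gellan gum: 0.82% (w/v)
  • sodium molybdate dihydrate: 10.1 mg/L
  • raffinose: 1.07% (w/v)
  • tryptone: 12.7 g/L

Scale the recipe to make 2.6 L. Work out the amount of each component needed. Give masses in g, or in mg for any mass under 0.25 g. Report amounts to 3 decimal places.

Scale factor relative to 1 L: 2.6.
monosodium phosphate: 0.68% w/v = 6.8 g/L → 6.8 × 2.6 L = 17.680 g
gellan gum: 0.82% w/v = 8.2 g/L → 8.2 × 2.6 L = 21.320 g
sodium molybdate dihydrate: 10.1 mg/L × 2.6 L = 26.260 mg
raffinose: 1.07% w/v = 10.7 g/L → 10.7 × 2.6 L = 27.820 g
tryptone: 12.7 g/L × 2.6 L = 33.020 g

monosodium phosphate 17.680 g; gellan gum 21.320 g; sodium molybdate dihydrate 26.260 mg; raffinose 27.820 g; tryptone 33.020 g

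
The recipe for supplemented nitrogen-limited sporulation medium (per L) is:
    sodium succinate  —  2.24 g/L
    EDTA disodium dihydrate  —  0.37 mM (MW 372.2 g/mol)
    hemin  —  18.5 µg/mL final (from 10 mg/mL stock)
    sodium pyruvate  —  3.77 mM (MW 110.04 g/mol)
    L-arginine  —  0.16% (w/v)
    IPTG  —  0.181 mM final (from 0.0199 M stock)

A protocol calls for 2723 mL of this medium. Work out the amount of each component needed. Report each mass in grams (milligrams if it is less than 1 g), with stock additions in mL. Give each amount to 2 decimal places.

Working volume: 2723 mL = 2.723 L.
sodium succinate: 2.24 g/L × 2.723 L = 6.10 g
EDTA disodium dihydrate: 0.37 mmol/L × 372.2 mg/mmol × 2.723 L = 375.00 mg
hemin: V = C2·V2/C1 = 18.5 µg/mL × 2723 mL ÷ 10000 µg/mL = 5.04 mL
sodium pyruvate: 3.77 mmol/L × 110.04 g/mol × 2.723 L ÷ 1000 = 1.13 g
L-arginine: 0.16 g per 100 mL × 2723 mL ÷ 100 = 4.36 g
IPTG: dilute stock: 0.181 mM × 2723 mL ÷ 19.9 mM = 24.77 mL

sodium succinate 6.10 g; EDTA disodium dihydrate 375.00 mg; hemin 5.04 mL; sodium pyruvate 1.13 g; L-arginine 4.36 g; IPTG 24.77 mL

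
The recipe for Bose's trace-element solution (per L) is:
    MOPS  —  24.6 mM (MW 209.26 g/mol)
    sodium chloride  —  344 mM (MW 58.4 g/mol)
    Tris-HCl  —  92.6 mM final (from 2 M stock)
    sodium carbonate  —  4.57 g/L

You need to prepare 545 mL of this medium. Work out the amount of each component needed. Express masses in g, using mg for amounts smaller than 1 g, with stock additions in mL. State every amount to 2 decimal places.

Working volume: 545 mL = 0.545 L.
MOPS: 24.6 mmol/L × 209.26 g/mol × 0.545 L ÷ 1000 = 2.81 g
sodium chloride: 344 mmol/L × 58.4 g/mol × 0.545 L ÷ 1000 = 10.95 g
Tris-HCl: V = C2·V2/C1 = 92.6 mM × 545 mL ÷ 2000 mM = 25.23 mL
sodium carbonate: 4.57 g/L × 0.545 L = 2.49 g

MOPS 2.81 g; sodium chloride 10.95 g; Tris-HCl 25.23 mL; sodium carbonate 2.49 g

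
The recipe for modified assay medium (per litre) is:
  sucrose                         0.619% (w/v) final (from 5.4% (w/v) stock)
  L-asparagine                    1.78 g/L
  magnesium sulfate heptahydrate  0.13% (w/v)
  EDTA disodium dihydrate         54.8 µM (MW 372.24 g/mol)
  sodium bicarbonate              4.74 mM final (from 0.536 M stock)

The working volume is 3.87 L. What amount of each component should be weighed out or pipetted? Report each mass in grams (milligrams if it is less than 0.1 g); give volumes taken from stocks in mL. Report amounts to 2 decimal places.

sucrose 443.62 mL; L-asparagine 6.89 g; magnesium sulfate heptahydrate 5.03 g; EDTA disodium dihydrate 78.94 mg; sodium bicarbonate 34.22 mL

Working volume: 3.87 L.
sucrose: C1V1 = C2V2 → 0.619% ÷ 5.4% × 3870 mL = 443.62 mL
L-asparagine: 1.78 g/L × 3.87 L = 6.89 g
magnesium sulfate heptahydrate: 0.13 g per 100 mL × 3870 mL ÷ 100 = 5.03 g
EDTA disodium dihydrate: 54.8 µmol/L × 372.24 g/mol × 3.87 L ÷ 1000 = 78.94 mg
sodium bicarbonate: C1V1 = C2V2 → 4.74 mM × 3870 mL ÷ 536 mM = 34.22 mL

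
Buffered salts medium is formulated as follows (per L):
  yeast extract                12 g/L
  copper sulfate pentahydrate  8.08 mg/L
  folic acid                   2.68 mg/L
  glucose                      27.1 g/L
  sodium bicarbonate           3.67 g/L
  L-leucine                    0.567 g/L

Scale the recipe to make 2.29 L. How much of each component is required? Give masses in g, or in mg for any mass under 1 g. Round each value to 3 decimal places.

Working volume: 2.29 L.
yeast extract: 12 g/L × 2.29 L = 27.480 g
copper sulfate pentahydrate: 8.08 mg/L × 2.29 L = 18.503 mg
folic acid: 2.68 mg/L × 2.29 L = 6.137 mg
glucose: 27.1 g/L × 2.29 L = 62.059 g
sodium bicarbonate: 3.67 g/L × 2.29 L = 8.404 g
L-leucine: 0.567 g/L × 2.29 L = 1.298 g

yeast extract 27.480 g; copper sulfate pentahydrate 18.503 mg; folic acid 6.137 mg; glucose 62.059 g; sodium bicarbonate 8.404 g; L-leucine 1.298 g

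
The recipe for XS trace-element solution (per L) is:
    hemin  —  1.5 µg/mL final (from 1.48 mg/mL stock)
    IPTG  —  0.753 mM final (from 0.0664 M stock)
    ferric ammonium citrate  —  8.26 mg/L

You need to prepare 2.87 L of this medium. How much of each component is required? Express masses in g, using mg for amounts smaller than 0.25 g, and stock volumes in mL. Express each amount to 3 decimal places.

hemin 2.909 mL; IPTG 32.547 mL; ferric ammonium citrate 23.706 mg

Scale factor relative to 1 L: 2.87.
hemin: V = C2·V2/C1 = 1.5 µg/mL × 2870 mL ÷ 1480 µg/mL = 2.909 mL
IPTG: C1V1 = C2V2 → 0.753 mM × 2870 mL ÷ 66.4 mM = 32.547 mL
ferric ammonium citrate: 8.26 mg/L × 2.87 L = 23.706 mg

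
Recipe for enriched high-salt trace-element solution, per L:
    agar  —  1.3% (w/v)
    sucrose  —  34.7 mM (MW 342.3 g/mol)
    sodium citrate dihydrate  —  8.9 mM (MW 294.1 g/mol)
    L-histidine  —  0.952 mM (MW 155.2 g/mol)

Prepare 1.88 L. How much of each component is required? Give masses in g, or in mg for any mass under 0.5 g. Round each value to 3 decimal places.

Scale factor relative to 1 L: 1.88.
agar: 1.3 g per 100 mL × 1880 mL ÷ 100 = 24.440 g
sucrose: 34.7 mmol/L × 342.3 g/mol × 1.88 L ÷ 1000 = 22.330 g
sodium citrate dihydrate: 8.9 mmol/L × 294.1 g/mol × 1.88 L ÷ 1000 = 4.921 g
L-histidine: 0.952 mmol/L × 155.2 mg/mmol × 1.88 L = 277.771 mg

agar 24.440 g; sucrose 22.330 g; sodium citrate dihydrate 4.921 g; L-histidine 277.771 mg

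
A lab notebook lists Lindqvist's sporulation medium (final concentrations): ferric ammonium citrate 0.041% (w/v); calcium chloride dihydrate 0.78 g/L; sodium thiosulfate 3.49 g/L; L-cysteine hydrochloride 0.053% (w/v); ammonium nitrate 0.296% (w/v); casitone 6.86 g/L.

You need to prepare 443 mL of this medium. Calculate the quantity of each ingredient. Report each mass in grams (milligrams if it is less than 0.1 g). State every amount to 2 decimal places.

Target volume = 443 mL = 0.443 L.
ferric ammonium citrate: 0.041% w/v = 0.41 g/L → 0.41 × 0.443 L = 0.18 g
calcium chloride dihydrate: 0.78 g/L × 0.443 L = 0.35 g
sodium thiosulfate: 3.49 g/L × 0.443 L = 1.55 g
L-cysteine hydrochloride: 0.053 g per 100 mL × 443 mL ÷ 100 = 0.23 g
ammonium nitrate: 0.296 g per 100 mL × 443 mL ÷ 100 = 1.31 g
casitone: 6.86 g/L × 0.443 L = 3.04 g

ferric ammonium citrate 0.18 g; calcium chloride dihydrate 0.35 g; sodium thiosulfate 1.55 g; L-cysteine hydrochloride 0.23 g; ammonium nitrate 1.31 g; casitone 3.04 g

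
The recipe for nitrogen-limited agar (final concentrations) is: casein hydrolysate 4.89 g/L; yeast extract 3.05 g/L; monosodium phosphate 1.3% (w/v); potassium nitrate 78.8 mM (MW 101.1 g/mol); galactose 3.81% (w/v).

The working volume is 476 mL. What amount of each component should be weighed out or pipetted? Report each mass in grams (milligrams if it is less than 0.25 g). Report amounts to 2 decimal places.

Target volume = 476 mL = 0.476 L.
casein hydrolysate: 4.89 g/L × 0.476 L = 2.33 g
yeast extract: 3.05 g/L × 0.476 L = 1.45 g
monosodium phosphate: 1.3 g per 100 mL × 476 mL ÷ 100 = 6.19 g
potassium nitrate: 78.8 mmol/L × 101.1 g/mol × 0.476 L ÷ 1000 = 3.79 g
galactose: 3.81% w/v = 38.1 g/L → 38.1 × 0.476 L = 18.14 g

casein hydrolysate 2.33 g; yeast extract 1.45 g; monosodium phosphate 6.19 g; potassium nitrate 3.79 g; galactose 18.14 g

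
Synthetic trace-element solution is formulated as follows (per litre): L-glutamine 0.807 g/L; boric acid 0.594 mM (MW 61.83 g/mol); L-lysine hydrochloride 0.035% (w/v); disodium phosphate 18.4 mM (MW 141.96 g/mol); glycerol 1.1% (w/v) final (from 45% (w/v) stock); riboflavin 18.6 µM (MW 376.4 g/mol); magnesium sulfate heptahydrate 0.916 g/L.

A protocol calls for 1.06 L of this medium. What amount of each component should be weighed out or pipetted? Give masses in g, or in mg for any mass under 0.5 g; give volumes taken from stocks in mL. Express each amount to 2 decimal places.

L-glutamine 0.86 g; boric acid 38.93 mg; L-lysine hydrochloride 371.00 mg; disodium phosphate 2.77 g; glycerol 25.91 mL; riboflavin 7.42 mg; magnesium sulfate heptahydrate 0.97 g

Scale factor relative to 1 L: 1.06.
L-glutamine: 0.807 g/L × 1.06 L = 0.86 g
boric acid: 0.594 mmol/L × 61.83 mg/mmol × 1.06 L = 38.93 mg
L-lysine hydrochloride: 0.035 g per 100 mL × 1060 mL ÷ 100 = 0.371 g = 371.00 mg
disodium phosphate: 18.4 mmol/L × 141.96 g/mol × 1.06 L ÷ 1000 = 2.77 g
glycerol: dilute stock: 1.1% ÷ 45% × 1060 mL = 25.91 mL
riboflavin: 18.6 µmol/L × 376.4 g/mol × 1.06 L ÷ 1000 = 7.42 mg
magnesium sulfate heptahydrate: 0.916 g/L × 1.06 L = 0.97 g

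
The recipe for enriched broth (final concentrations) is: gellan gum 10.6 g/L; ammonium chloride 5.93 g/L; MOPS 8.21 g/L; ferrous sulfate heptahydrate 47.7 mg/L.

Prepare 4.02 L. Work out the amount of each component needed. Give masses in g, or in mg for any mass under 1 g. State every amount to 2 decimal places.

gellan gum 42.61 g; ammonium chloride 23.84 g; MOPS 33.00 g; ferrous sulfate heptahydrate 191.75 mg

Working volume: 4.02 L.
gellan gum: 10.6 g/L × 4.02 L = 42.61 g
ammonium chloride: 5.93 g/L × 4.02 L = 23.84 g
MOPS: 8.21 g/L × 4.02 L = 33.00 g
ferrous sulfate heptahydrate: 47.7 mg/L × 4.02 L = 191.75 mg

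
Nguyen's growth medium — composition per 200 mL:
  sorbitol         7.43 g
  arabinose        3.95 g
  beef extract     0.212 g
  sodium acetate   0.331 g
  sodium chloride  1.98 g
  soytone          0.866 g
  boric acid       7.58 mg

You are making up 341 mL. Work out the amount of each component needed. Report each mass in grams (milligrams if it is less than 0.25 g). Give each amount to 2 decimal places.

Ratio of target to recipe volume: 341 / 200 = 1.705.
sorbitol: 7.43 g × (341 mL / 200 mL) = 12.67 g
arabinose: 3.95 g × (341 mL / 200 mL) = 6.73 g
beef extract: 0.212 g × (341 mL / 200 mL) = 0.36 g
sodium acetate: 0.331 g × (341 mL / 200 mL) = 0.56 g
sodium chloride: 1.98 g × (341 mL / 200 mL) = 3.38 g
soytone: 0.866 g × (341 mL / 200 mL) = 1.48 g
boric acid: 7.58 mg × (341 mL / 200 mL) = 12.92 mg

sorbitol 12.67 g; arabinose 6.73 g; beef extract 0.36 g; sodium acetate 0.56 g; sodium chloride 3.38 g; soytone 1.48 g; boric acid 12.92 mg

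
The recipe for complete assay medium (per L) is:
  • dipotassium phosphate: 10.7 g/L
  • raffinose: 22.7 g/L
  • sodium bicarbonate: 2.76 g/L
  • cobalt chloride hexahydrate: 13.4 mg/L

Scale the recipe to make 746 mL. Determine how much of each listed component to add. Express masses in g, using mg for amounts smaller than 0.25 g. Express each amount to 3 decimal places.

Scale factor relative to 1 L: 0.746.
dipotassium phosphate: 10.7 g/L × 0.746 L = 7.982 g
raffinose: 22.7 g/L × 0.746 L = 16.934 g
sodium bicarbonate: 2.76 g/L × 0.746 L = 2.059 g
cobalt chloride hexahydrate: 13.4 mg/L × 0.746 L = 9.996 mg

dipotassium phosphate 7.982 g; raffinose 16.934 g; sodium bicarbonate 2.059 g; cobalt chloride hexahydrate 9.996 mg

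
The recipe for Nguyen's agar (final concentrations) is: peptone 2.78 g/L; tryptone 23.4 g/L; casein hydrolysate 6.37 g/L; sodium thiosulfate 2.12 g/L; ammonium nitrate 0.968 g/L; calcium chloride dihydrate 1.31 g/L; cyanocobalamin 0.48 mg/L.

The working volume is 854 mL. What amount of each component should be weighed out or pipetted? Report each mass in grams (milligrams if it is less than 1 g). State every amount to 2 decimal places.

peptone 2.37 g; tryptone 19.98 g; casein hydrolysate 5.44 g; sodium thiosulfate 1.81 g; ammonium nitrate 826.67 mg; calcium chloride dihydrate 1.12 g; cyanocobalamin 0.41 mg

Target volume = 854 mL = 0.854 L.
peptone: 2.78 g/L × 0.854 L = 2.37 g
tryptone: 23.4 g/L × 0.854 L = 19.98 g
casein hydrolysate: 6.37 g/L × 0.854 L = 5.44 g
sodium thiosulfate: 2.12 g/L × 0.854 L = 1.81 g
ammonium nitrate: 0.968 g/L × 0.854 L = 0.826672 g = 826.67 mg
calcium chloride dihydrate: 1.31 g/L × 0.854 L = 1.12 g
cyanocobalamin: 0.48 mg/L × 0.854 L = 0.41 mg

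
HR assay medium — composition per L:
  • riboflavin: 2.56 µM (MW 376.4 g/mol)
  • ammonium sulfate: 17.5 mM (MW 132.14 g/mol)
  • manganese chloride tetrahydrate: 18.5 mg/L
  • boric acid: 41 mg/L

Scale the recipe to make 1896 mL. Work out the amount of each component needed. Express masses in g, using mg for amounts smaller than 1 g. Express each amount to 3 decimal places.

riboflavin 1.827 mg; ammonium sulfate 4.384 g; manganese chloride tetrahydrate 35.076 mg; boric acid 77.736 mg

Scale factor relative to 1 L: 1.896.
riboflavin: 2.56 µmol/L × 376.4 g/mol × 1.896 L ÷ 1000 = 1.827 mg
ammonium sulfate: 17.5 mmol/L × 132.14 g/mol × 1.896 L ÷ 1000 = 4.384 g
manganese chloride tetrahydrate: 18.5 mg/L × 1.896 L = 35.076 mg
boric acid: 41 mg/L × 1.896 L = 77.736 mg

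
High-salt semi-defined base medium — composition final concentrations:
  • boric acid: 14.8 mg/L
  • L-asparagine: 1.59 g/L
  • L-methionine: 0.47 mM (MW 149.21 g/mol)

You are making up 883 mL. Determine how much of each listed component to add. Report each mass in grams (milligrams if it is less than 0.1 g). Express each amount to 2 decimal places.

boric acid 13.07 mg; L-asparagine 1.40 g; L-methionine 61.92 mg

Working volume: 883 mL = 0.883 L.
boric acid: 14.8 mg/L × 0.883 L = 13.07 mg
L-asparagine: 1.59 g/L × 0.883 L = 1.40 g
L-methionine: 0.47 mmol/L × 149.21 mg/mmol × 0.883 L = 61.92 mg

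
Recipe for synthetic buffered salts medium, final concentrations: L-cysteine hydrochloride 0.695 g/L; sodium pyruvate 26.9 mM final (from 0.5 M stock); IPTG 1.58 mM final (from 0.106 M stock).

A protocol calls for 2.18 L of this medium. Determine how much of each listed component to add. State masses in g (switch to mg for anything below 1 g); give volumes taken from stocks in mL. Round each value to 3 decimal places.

Scale factor relative to 1 L: 2.18.
L-cysteine hydrochloride: 0.695 g/L × 2.18 L = 1.515 g
sodium pyruvate: C1V1 = C2V2 → 26.9 mM × 2180 mL ÷ 500 mM = 117.284 mL
IPTG: dilute stock: 1.58 mM × 2180 mL ÷ 106 mM = 32.494 mL

L-cysteine hydrochloride 1.515 g; sodium pyruvate 117.284 mL; IPTG 32.494 mL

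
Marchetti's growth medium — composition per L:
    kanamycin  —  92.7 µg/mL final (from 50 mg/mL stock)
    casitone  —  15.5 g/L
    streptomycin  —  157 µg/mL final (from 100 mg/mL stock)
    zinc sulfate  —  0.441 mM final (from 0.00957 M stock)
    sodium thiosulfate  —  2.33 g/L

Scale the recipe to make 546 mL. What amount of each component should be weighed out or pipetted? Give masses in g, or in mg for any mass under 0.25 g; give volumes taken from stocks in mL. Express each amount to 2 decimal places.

kanamycin 1.01 mL; casitone 8.46 g; streptomycin 0.86 mL; zinc sulfate 25.16 mL; sodium thiosulfate 1.27 g

Target volume = 546 mL = 0.546 L.
kanamycin: V = C2·V2/C1 = 92.7 µg/mL × 546 mL ÷ 50000 µg/mL = 1.01 mL
casitone: 15.5 g/L × 0.546 L = 8.46 g
streptomycin: C1V1 = C2V2 → 157 µg/mL × 546 mL ÷ 100000 µg/mL = 0.86 mL
zinc sulfate: dilute stock: 0.441 mM × 546 mL ÷ 9.57 mM = 25.16 mL
sodium thiosulfate: 2.33 g/L × 0.546 L = 1.27 g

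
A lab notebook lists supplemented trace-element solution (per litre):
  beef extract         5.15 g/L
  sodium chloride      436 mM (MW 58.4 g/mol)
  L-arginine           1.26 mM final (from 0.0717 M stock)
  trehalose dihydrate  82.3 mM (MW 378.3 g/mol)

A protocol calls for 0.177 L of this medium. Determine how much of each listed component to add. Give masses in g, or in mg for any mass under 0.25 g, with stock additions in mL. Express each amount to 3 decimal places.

beef extract 0.912 g; sodium chloride 4.507 g; L-arginine 3.110 mL; trehalose dihydrate 5.511 g

Scale factor relative to 1 L: 0.177.
beef extract: 5.15 g/L × 0.177 L = 0.912 g
sodium chloride: 436 mmol/L × 58.4 g/mol × 0.177 L ÷ 1000 = 4.507 g
L-arginine: V = C2·V2/C1 = 1.26 mM × 177 mL ÷ 71.7 mM = 3.110 mL
trehalose dihydrate: 82.3 mmol/L × 378.3 g/mol × 0.177 L ÷ 1000 = 5.511 g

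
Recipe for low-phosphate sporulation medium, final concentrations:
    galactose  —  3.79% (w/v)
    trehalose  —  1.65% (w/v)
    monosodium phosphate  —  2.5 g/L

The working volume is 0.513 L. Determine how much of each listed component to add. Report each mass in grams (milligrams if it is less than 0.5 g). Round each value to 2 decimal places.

galactose 19.44 g; trehalose 8.46 g; monosodium phosphate 1.28 g

Scale factor relative to 1 L: 0.513.
galactose: 3.79% w/v = 37.9 g/L → 37.9 × 0.513 L = 19.44 g
trehalose: 1.65% w/v = 16.5 g/L → 16.5 × 0.513 L = 8.46 g
monosodium phosphate: 2.5 g/L × 0.513 L = 1.28 g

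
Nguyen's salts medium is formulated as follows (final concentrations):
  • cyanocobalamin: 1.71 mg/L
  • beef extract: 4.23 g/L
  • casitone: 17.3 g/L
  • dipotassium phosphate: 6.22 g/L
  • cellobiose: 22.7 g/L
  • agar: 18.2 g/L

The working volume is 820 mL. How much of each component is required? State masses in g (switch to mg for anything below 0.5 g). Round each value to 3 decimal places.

cyanocobalamin 1.402 mg; beef extract 3.469 g; casitone 14.186 g; dipotassium phosphate 5.100 g; cellobiose 18.614 g; agar 14.924 g

Working volume: 820 mL = 0.82 L.
cyanocobalamin: 1.71 mg/L × 0.82 L = 1.402 mg
beef extract: 4.23 g/L × 0.82 L = 3.469 g
casitone: 17.3 g/L × 0.82 L = 14.186 g
dipotassium phosphate: 6.22 g/L × 0.82 L = 5.100 g
cellobiose: 22.7 g/L × 0.82 L = 18.614 g
agar: 18.2 g/L × 0.82 L = 14.924 g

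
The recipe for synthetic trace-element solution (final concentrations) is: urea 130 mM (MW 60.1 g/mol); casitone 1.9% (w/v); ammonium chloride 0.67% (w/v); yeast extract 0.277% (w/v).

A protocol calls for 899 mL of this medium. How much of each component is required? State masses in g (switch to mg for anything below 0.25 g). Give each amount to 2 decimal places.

Working volume: 899 mL = 0.899 L.
urea: 130 mmol/L × 60.1 g/mol × 0.899 L ÷ 1000 = 7.02 g
casitone: 1.9% w/v = 19 g/L → 19 × 0.899 L = 17.08 g
ammonium chloride: 0.67% w/v = 6.7 g/L → 6.7 × 0.899 L = 6.02 g
yeast extract: 0.277 g per 100 mL × 899 mL ÷ 100 = 2.49 g

urea 7.02 g; casitone 17.08 g; ammonium chloride 6.02 g; yeast extract 2.49 g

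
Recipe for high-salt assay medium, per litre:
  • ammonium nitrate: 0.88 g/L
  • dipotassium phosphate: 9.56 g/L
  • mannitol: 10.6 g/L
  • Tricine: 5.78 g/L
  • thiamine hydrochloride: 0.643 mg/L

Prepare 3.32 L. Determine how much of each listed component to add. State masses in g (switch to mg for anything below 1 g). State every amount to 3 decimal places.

Scale factor relative to 1 L: 3.32.
ammonium nitrate: 0.88 g/L × 3.32 L = 2.922 g
dipotassium phosphate: 9.56 g/L × 3.32 L = 31.739 g
mannitol: 10.6 g/L × 3.32 L = 35.192 g
Tricine: 5.78 g/L × 3.32 L = 19.190 g
thiamine hydrochloride: 0.643 mg/L × 3.32 L = 2.135 mg

ammonium nitrate 2.922 g; dipotassium phosphate 31.739 g; mannitol 35.192 g; Tricine 19.190 g; thiamine hydrochloride 2.135 mg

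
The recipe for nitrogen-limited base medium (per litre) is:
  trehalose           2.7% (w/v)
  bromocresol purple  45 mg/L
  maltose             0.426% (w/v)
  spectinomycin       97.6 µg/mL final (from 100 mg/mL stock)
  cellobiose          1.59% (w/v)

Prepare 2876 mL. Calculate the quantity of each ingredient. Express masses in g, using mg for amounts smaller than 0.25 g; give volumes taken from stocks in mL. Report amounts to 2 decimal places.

Working volume: 2876 mL = 2.876 L.
trehalose: 2.7% w/v = 27 g/L → 27 × 2.876 L = 77.65 g
bromocresol purple: 45 mg/L × 2.876 L = 129.42 mg
maltose: 0.426% w/v = 4.26 g/L → 4.26 × 2.876 L = 12.25 g
spectinomycin: C1V1 = C2V2 → 97.6 µg/mL × 2876 mL ÷ 100000 µg/mL = 2.81 mL
cellobiose: 1.59 g per 100 mL × 2876 mL ÷ 100 = 45.73 g

trehalose 77.65 g; bromocresol purple 129.42 mg; maltose 12.25 g; spectinomycin 2.81 mL; cellobiose 45.73 g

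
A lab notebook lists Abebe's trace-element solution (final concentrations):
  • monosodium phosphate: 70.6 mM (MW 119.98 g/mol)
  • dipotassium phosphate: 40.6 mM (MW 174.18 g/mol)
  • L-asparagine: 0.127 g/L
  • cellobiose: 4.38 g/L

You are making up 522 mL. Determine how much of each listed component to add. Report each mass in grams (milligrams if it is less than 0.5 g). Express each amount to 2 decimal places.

monosodium phosphate 4.42 g; dipotassium phosphate 3.69 g; L-asparagine 66.29 mg; cellobiose 2.29 g

Working volume: 522 mL = 0.522 L.
monosodium phosphate: 70.6 mmol/L × 119.98 g/mol × 0.522 L ÷ 1000 = 4.42 g
dipotassium phosphate: 40.6 mmol/L × 174.18 g/mol × 0.522 L ÷ 1000 = 3.69 g
L-asparagine: 0.127 g/L × 0.522 L = 0.066294 g = 66.29 mg
cellobiose: 4.38 g/L × 0.522 L = 2.29 g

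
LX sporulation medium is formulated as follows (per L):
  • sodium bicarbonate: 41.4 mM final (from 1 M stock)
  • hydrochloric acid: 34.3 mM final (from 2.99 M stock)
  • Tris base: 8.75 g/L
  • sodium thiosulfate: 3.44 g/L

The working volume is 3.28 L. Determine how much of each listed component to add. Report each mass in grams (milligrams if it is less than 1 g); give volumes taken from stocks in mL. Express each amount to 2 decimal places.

Scale factor relative to 1 L: 3.28.
sodium bicarbonate: dilute stock: 41.4 mM × 3280 mL ÷ 1000 mM = 135.79 mL
hydrochloric acid: dilute stock: 34.3 mM × 3280 mL ÷ 2990 mM = 37.63 mL
Tris base: 8.75 g/L × 3.28 L = 28.70 g
sodium thiosulfate: 3.44 g/L × 3.28 L = 11.28 g

sodium bicarbonate 135.79 mL; hydrochloric acid 37.63 mL; Tris base 28.70 g; sodium thiosulfate 11.28 g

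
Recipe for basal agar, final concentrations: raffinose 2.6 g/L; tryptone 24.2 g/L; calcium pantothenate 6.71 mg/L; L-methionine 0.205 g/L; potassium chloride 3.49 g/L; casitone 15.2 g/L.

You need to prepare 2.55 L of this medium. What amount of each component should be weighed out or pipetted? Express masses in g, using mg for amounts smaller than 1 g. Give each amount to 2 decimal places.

raffinose 6.63 g; tryptone 61.71 g; calcium pantothenate 17.11 mg; L-methionine 522.75 mg; potassium chloride 8.90 g; casitone 38.76 g

Scale factor relative to 1 L: 2.55.
raffinose: 2.6 g/L × 2.55 L = 6.63 g
tryptone: 24.2 g/L × 2.55 L = 61.71 g
calcium pantothenate: 6.71 mg/L × 2.55 L = 17.11 mg
L-methionine: 0.205 g/L × 2.55 L = 0.52275 g = 522.75 mg
potassium chloride: 3.49 g/L × 2.55 L = 8.90 g
casitone: 15.2 g/L × 2.55 L = 38.76 g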